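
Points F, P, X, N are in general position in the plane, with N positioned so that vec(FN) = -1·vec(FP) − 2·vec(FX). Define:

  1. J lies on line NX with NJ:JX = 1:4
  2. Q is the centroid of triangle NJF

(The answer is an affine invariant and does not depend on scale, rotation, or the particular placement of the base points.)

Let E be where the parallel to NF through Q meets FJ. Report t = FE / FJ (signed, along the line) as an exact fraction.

t = 1/3

Set F = (0, 0), P = (1, 0), X = (0, 1), N = (-1, -2); any affine frame gives the same invariant.
1. J lies on line NX with NJ:JX = 1:4 ⇒ J = (-4/5, -7/5)
2. Q is the centroid of triangle NJF ⇒ Q = (-3/5, -17/15)
through Q parallel to NF: direction (1, 2); meets FJ at E = (-4/15, -7/15)
E = F + t·(J−F) with t = 1/3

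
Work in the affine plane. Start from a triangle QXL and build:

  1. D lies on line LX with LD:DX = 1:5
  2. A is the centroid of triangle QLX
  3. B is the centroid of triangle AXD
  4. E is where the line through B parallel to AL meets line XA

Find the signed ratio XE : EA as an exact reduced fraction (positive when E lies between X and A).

Assign Q = (0, 0), X = (1, 0), L = (0, 1) — the answer is frame-independent, so this choice is without loss of generality.
1. D lies on line LX with LD:DX = 1:5 ⇒ D = (1/6, 5/6)
2. A is the centroid of triangle QLX ⇒ A = (1/3, 1/3)
3. B is the centroid of triangle AXD ⇒ B = (1/2, 7/18)
4. E is where the line through B parallel to AL meets line XA ⇒ E = (16/27, 11/54)
E = X + t·(A−X) with t = 11/18, so XE:EA = t:(1−t) = 11/18:7/18

XE:EA = 11/7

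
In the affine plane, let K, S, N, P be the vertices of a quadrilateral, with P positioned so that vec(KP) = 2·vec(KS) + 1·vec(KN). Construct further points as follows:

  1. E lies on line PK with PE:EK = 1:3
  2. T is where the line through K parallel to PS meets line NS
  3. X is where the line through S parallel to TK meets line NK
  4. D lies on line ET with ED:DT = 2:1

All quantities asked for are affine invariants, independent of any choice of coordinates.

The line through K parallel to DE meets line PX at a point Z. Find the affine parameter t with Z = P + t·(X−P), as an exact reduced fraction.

t = 1/3

Assign K = (0, 0), S = (1, 0), N = (0, 1), P = (2, 1) — the answer is frame-independent, so this choice is without loss of generality.
1. E lies on line PK with PE:EK = 1:3 ⇒ E = (3/2, 3/4)
2. T is where the line through K parallel to PS meets line NS ⇒ T = (1/2, 1/2)
3. X is where the line through S parallel to TK meets line NK ⇒ X = (0, -1)
4. D lies on line ET with ED:DT = 2:1 ⇒ D = (5/6, 7/12)
through K parallel to DE: direction (2/3, 1/6); meets PX at Z = (4/3, 1/3)
Z = P + t·(X−P) with t = 1/3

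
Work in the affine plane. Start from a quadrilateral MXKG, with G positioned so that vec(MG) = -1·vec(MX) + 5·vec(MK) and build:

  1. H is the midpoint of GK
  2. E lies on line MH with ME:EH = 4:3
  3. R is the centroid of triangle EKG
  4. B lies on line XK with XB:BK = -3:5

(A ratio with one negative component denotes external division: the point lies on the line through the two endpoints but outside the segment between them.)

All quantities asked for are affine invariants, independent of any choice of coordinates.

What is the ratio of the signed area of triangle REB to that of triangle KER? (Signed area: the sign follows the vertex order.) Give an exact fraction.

Assign M = (0, 0), X = (1, 0), K = (0, 1), G = (-1, 5) — the answer is frame-independent, so this choice is without loss of generality.
1. H is the midpoint of GK ⇒ H = (-1/2, 3)
2. E lies on line MH with ME:EH = 4:3 ⇒ E = (-2/7, 12/7)
3. R is the centroid of triangle EKG ⇒ R = (-3/7, 18/7)
4. B lies on line XK with XB:BK = -3:5 ⇒ B = (5/2, -3/2)
2·[REB] = 27/14, 2·[KER] = -1/7
[REB]:[KER] = 27/14:-1/7 = -27/2

[REB]:[KER] = -27/2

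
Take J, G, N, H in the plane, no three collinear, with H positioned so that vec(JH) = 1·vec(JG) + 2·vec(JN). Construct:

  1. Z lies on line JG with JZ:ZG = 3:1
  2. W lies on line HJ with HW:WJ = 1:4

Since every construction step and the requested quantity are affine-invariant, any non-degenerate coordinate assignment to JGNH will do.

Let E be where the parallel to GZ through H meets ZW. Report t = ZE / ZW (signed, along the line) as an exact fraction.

t = 5/4

Assign J = (0, 0), G = (1, 0), N = (0, 1), H = (1, 2) — the answer is frame-independent, so this choice is without loss of generality.
1. Z lies on line JG with JZ:ZG = 3:1 ⇒ Z = (3/4, 0)
2. W lies on line HJ with HW:WJ = 1:4 ⇒ W = (4/5, 8/5)
through H parallel to GZ: direction (-1/4, 0); meets ZW at E = (13/16, 2)
E = Z + t·(W−Z) with t = 5/4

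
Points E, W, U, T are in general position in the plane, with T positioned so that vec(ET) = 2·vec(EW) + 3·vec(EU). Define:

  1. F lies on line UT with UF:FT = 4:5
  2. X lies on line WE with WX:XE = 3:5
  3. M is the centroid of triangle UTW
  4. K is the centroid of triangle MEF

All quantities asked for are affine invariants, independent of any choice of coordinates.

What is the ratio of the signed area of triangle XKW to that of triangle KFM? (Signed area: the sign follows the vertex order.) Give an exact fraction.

Choose coordinates E = (0, 0), W = (1, 0), U = (0, 1), T = (2, 3).
1. F lies on line UT with UF:FT = 4:5 ⇒ F = (8/9, 17/9)
2. X lies on line WE with WX:XE = 3:5 ⇒ X = (5/8, 0)
3. M is the centroid of triangle UTW ⇒ M = (1, 4/3)
4. K is the centroid of triangle MEF ⇒ K = (17/27, 29/27)
2·[XKW] = -29/72, 2·[KFM] = -19/81
[XKW]:[KFM] = -29/72:-19/81 = 261/152

[XKW]:[KFM] = 261/152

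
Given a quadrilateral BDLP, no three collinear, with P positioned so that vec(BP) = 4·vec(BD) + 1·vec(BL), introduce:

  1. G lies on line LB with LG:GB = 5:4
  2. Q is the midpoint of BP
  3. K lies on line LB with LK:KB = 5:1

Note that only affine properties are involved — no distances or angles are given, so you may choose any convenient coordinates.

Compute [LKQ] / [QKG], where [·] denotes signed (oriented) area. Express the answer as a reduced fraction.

Choose coordinates B = (0, 0), D = (1, 0), L = (0, 1), P = (4, 1).
1. G lies on line LB with LG:GB = 5:4 ⇒ G = (0, 4/9)
2. Q is the midpoint of BP ⇒ Q = (2, 1/2)
3. K lies on line LB with LK:KB = 5:1 ⇒ K = (0, 1/6)
2·[LKQ] = 5/3, 2·[QKG] = -5/9
[LKQ]:[QKG] = 5/3:-5/9 = -3

[LKQ]:[QKG] = -3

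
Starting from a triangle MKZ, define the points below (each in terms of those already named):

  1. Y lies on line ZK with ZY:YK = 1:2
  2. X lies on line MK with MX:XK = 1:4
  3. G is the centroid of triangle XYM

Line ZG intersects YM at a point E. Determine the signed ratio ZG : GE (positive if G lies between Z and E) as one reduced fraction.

ZG:GE = -17/2

Choose coordinates M = (0, 0), K = (1, 0), Z = (0, 1).
1. Y lies on line ZK with ZY:YK = 1:2 ⇒ Y = (1/3, 2/3)
2. X lies on line MK with MX:XK = 1:4 ⇒ X = (1/5, 0)
3. G is the centroid of triangle XYM ⇒ G = (8/45, 2/9)
line ZG meets YM at E = (8/51, 16/51)
G = Z + t·(E−Z) with t = 17/15, so ZG:GE = 17/15:-2/15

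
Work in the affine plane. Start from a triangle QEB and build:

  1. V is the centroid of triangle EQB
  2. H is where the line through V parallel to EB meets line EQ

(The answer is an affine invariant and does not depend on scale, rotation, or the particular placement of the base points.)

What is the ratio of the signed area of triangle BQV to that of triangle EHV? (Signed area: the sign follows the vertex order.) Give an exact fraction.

[BQV]:[EHV] = -3

Work in coordinates with Q = (0, 0), E = (1, 0), B = (0, 1).
1. V is the centroid of triangle EQB ⇒ V = (1/3, 1/3)
2. H is where the line through V parallel to EB meets line EQ ⇒ H = (2/3, 0)
2·[BQV] = 1/3, 2·[EHV] = -1/9
[BQV]:[EHV] = 1/3:-1/9 = -3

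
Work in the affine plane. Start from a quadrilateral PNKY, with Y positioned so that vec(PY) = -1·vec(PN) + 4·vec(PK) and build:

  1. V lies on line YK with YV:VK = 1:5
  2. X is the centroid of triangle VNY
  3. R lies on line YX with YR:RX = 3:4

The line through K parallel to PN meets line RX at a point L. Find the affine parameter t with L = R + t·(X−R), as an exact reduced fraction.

t = 11/4

Work in coordinates with P = (0, 0), N = (1, 0), K = (0, 1), Y = (-1, 4).
1. V lies on line YK with YV:VK = 1:5 ⇒ V = (-5/6, 7/2)
2. X is the centroid of triangle VNY ⇒ X = (-5/18, 5/2)
3. R lies on line YX with YR:RX = 3:4 ⇒ R = (-29/42, 47/14)
through K parallel to PN: direction (1, 0); meets RX at L = (4/9, 1)
L = R + t·(X−R) with t = 11/4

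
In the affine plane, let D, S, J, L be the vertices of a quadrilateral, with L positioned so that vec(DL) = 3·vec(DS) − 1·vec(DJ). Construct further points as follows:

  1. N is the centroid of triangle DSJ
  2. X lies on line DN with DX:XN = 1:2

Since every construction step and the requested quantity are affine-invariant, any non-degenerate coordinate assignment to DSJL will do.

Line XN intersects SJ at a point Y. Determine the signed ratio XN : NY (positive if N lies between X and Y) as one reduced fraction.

XN:NY = 4/3

Assign D = (0, 0), S = (1, 0), J = (0, 1), L = (3, -1) — the answer is frame-independent, so this choice is without loss of generality.
1. N is the centroid of triangle DSJ ⇒ N = (1/3, 1/3)
2. X lies on line DN with DX:XN = 1:2 ⇒ X = (1/9, 1/9)
line XN meets SJ at Y = (1/2, 1/2)
N = X + t·(Y−X) with t = 4/7, so XN:NY = 4/7:3/7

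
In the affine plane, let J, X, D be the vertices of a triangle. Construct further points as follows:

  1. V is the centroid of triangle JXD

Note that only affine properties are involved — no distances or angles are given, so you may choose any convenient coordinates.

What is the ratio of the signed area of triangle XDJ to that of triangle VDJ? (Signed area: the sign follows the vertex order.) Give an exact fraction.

[XDJ]:[VDJ] = 3

Assign J = (0, 0), X = (1, 0), D = (0, 1) — the answer is frame-independent, so this choice is without loss of generality.
1. V is the centroid of triangle JXD ⇒ V = (1/3, 1/3)
2·[XDJ] = 1, 2·[VDJ] = 1/3
[XDJ]:[VDJ] = 1:1/3 = 3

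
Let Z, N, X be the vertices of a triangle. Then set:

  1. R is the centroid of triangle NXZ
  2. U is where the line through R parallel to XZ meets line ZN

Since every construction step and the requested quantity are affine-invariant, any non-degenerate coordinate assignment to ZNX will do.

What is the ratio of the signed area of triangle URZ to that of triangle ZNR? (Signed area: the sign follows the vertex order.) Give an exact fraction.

[URZ]:[ZNR] = 1/3

Work in coordinates with Z = (0, 0), N = (1, 0), X = (0, 1).
1. R is the centroid of triangle NXZ ⇒ R = (1/3, 1/3)
2. U is where the line through R parallel to XZ meets line ZN ⇒ U = (1/3, 0)
2·[URZ] = 1/9, 2·[ZNR] = 1/3
[URZ]:[ZNR] = 1/9:1/3 = 1/3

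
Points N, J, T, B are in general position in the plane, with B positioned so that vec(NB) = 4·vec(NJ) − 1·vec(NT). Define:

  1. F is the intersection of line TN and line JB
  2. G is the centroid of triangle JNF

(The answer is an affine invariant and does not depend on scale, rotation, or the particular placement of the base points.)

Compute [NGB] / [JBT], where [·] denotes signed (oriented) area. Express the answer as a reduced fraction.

[NGB]:[JBT] = -7/18

Work in coordinates with N = (0, 0), J = (1, 0), T = (0, 1), B = (4, -1).
1. F is the intersection of line TN and line JB ⇒ F = (0, 1/3)
2. G is the centroid of triangle JNF ⇒ G = (1/3, 1/9)
2·[NGB] = -7/9, 2·[JBT] = 2
[NGB]:[JBT] = -7/9:2 = -7/18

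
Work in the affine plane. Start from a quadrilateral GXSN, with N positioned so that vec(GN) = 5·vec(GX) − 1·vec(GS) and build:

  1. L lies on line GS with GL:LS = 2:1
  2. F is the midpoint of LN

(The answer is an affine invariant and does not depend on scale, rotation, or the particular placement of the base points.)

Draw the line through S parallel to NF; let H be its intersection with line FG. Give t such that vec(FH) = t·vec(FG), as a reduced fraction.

Choose coordinates G = (0, 0), X = (1, 0), S = (0, 1), N = (5, -1).
1. L lies on line GS with GL:LS = 2:1 ⇒ L = (0, 2/3)
2. F is the midpoint of LN ⇒ F = (5/2, -1/6)
through S parallel to NF: direction (-5/2, 5/6); meets FG at H = (15/4, -1/4)
H = F + t·(G−F) with t = -1/2

t = -1/2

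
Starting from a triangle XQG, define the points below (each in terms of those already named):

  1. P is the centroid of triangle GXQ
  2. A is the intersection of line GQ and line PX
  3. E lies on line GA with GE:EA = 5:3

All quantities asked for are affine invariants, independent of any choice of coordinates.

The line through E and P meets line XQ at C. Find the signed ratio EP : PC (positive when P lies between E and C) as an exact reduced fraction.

EP:PC = 17/16

Set X = (0, 0), Q = (1, 0), G = (0, 1); any affine frame gives the same invariant.
1. P is the centroid of triangle GXQ ⇒ P = (1/3, 1/3)
2. A is the intersection of line GQ and line PX ⇒ A = (1/2, 1/2)
3. E lies on line GA with GE:EA = 5:3 ⇒ E = (5/16, 11/16)
line EP meets XQ at C = (6/17, 0)
P = E + t·(C−E) with t = 17/33, so EP:PC = 17/33:16/33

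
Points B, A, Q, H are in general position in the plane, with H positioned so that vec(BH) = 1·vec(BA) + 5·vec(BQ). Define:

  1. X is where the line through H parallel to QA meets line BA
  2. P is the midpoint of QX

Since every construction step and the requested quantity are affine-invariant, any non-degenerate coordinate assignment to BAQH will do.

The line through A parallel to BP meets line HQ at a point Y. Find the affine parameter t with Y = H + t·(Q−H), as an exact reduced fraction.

Choose coordinates B = (0, 0), A = (1, 0), Q = (0, 1), H = (1, 5).
1. X is where the line through H parallel to QA meets line BA ⇒ X = (6, 0)
2. P is the midpoint of QX ⇒ P = (3, 1/2)
through A parallel to BP: direction (3, 1/2); meets HQ at Y = (-7/23, -5/23)
Y = H + t·(Q−H) with t = 30/23

t = 30/23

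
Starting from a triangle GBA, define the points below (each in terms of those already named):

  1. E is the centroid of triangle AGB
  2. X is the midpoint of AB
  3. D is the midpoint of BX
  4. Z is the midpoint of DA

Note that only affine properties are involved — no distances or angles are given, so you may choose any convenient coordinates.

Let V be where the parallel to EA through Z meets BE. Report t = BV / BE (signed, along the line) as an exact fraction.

Assign G = (0, 0), B = (1, 0), A = (0, 1) — the answer is frame-independent, so this choice is without loss of generality.
1. E is the centroid of triangle AGB ⇒ E = (1/3, 1/3)
2. X is the midpoint of AB ⇒ X = (1/2, 1/2)
3. D is the midpoint of BX ⇒ D = (3/4, 1/4)
4. Z is the midpoint of DA ⇒ Z = (3/8, 5/8)
through Z parallel to EA: direction (-1/3, 2/3); meets BE at V = (7/12, 5/24)
V = B + t·(E−B) with t = 5/8

t = 5/8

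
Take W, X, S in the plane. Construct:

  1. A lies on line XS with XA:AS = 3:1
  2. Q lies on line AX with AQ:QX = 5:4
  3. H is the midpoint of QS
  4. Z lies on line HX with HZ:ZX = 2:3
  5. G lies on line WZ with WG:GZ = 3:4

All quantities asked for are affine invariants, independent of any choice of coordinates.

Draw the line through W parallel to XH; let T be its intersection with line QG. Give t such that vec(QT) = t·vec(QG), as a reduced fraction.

Choose coordinates W = (0, 0), X = (1, 0), S = (0, 1).
1. A lies on line XS with XA:AS = 3:1 ⇒ A = (1/4, 3/4)
2. Q lies on line AX with AQ:QX = 5:4 ⇒ Q = (2/3, 1/3)
3. H is the midpoint of QS ⇒ H = (1/3, 2/3)
4. Z lies on line HX with HZ:ZX = 2:3 ⇒ Z = (3/5, 2/5)
5. G lies on line WZ with WG:GZ = 3:4 ⇒ G = (9/35, 6/35)
through W parallel to XH: direction (-2/3, 2/3); meets QG at T = (-1/20, 1/20)
T = Q + t·(G−Q) with t = 7/4

t = 7/4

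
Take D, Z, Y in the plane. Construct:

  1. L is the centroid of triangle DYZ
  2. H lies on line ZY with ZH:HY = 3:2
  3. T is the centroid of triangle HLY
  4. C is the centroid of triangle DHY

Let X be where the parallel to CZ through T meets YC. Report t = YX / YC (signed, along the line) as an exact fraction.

Work in coordinates with D = (0, 0), Z = (1, 0), Y = (0, 1).
1. L is the centroid of triangle DYZ ⇒ L = (1/3, 1/3)
2. H lies on line ZY with ZH:HY = 3:2 ⇒ H = (2/5, 3/5)
3. T is the centroid of triangle HLY ⇒ T = (11/45, 29/45)
4. C is the centroid of triangle DHY ⇒ C = (2/15, 8/15)
through T parallel to CZ: direction (13/15, -8/15); meets YC at X = (16/225, 169/225)
X = Y + t·(C−Y) with t = 8/15

t = 8/15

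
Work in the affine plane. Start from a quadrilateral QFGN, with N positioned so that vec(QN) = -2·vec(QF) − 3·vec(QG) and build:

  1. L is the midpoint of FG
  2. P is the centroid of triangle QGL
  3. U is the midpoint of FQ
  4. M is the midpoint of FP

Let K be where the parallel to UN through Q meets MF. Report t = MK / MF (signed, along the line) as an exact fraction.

Choose coordinates Q = (0, 0), F = (1, 0), G = (0, 1), N = (-2, -3).
1. L is the midpoint of FG ⇒ L = (1/2, 1/2)
2. P is the centroid of triangle QGL ⇒ P = (1/6, 1/2)
3. U is the midpoint of FQ ⇒ U = (1/2, 0)
4. M is the midpoint of FP ⇒ M = (7/12, 1/4)
through Q parallel to UN: direction (-5/2, -3); meets MF at K = (1/3, 2/5)
K = M + t·(F−M) with t = -3/5

t = -3/5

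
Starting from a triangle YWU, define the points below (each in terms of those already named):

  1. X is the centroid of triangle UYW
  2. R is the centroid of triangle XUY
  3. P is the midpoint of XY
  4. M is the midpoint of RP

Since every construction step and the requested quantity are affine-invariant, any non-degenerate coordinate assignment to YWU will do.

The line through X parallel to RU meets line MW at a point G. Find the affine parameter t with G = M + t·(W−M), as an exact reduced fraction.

t = 1/4

Assign Y = (0, 0), W = (1, 0), U = (0, 1) — the answer is frame-independent, so this choice is without loss of generality.
1. X is the centroid of triangle UYW ⇒ X = (1/3, 1/3)
2. R is the centroid of triangle XUY ⇒ R = (1/9, 4/9)
3. P is the midpoint of XY ⇒ P = (1/6, 1/6)
4. M is the midpoint of RP ⇒ M = (5/36, 11/36)
through X parallel to RU: direction (-1/9, 5/9); meets MW at G = (17/48, 11/48)
G = M + t·(W−M) with t = 1/4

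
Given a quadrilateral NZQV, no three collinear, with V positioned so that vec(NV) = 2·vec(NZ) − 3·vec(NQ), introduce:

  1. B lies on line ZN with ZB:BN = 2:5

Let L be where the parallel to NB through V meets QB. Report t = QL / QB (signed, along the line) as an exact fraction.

Choose coordinates N = (0, 0), Z = (1, 0), Q = (0, 1), V = (2, -3).
1. B lies on line ZN with ZB:BN = 2:5 ⇒ B = (5/7, 0)
through V parallel to NB: direction (5/7, 0); meets QB at L = (20/7, -3)
L = Q + t·(B−Q) with t = 4

t = 4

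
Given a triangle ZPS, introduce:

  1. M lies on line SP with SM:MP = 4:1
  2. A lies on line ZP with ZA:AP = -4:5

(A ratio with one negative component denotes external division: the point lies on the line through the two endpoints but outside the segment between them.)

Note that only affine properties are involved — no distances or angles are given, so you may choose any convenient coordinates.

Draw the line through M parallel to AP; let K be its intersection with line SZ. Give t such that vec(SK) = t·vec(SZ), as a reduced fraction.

Work in coordinates with Z = (0, 0), P = (1, 0), S = (0, 1).
1. M lies on line SP with SM:MP = 4:1 ⇒ M = (4/5, 1/5)
2. A lies on line ZP with ZA:AP = -4:5 ⇒ A = (-4, 0)
through M parallel to AP: direction (5, 0); meets SZ at K = (0, 1/5)
K = S + t·(Z−S) with t = 4/5

t = 4/5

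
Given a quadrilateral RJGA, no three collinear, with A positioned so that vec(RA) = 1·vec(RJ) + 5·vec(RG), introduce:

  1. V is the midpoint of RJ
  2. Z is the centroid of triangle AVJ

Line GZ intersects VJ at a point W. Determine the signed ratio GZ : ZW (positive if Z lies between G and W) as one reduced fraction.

GZ:ZW = -2/5

Set R = (0, 0), J = (1, 0), G = (0, 1), A = (1, 5); any affine frame gives the same invariant.
1. V is the midpoint of RJ ⇒ V = (1/2, 0)
2. Z is the centroid of triangle AVJ ⇒ Z = (5/6, 5/3)
line GZ meets VJ at W = (-5/4, 0)
Z = G + t·(W−G) with t = -2/3, so GZ:ZW = -2/3:5/3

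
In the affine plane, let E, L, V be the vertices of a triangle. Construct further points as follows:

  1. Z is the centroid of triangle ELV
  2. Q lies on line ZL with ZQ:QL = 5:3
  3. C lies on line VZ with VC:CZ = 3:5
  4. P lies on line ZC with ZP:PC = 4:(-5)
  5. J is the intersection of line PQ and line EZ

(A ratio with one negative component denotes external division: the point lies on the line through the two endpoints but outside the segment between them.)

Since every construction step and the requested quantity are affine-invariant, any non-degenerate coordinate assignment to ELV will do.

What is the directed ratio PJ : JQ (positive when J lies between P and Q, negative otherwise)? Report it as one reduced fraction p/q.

Choose coordinates E = (0, 0), L = (1, 0), V = (0, 1).
1. Z is the centroid of triangle ELV ⇒ Z = (1/3, 1/3)
2. Q lies on line ZL with ZQ:QL = 5:3 ⇒ Q = (3/4, 1/8)
3. C lies on line VZ with VC:CZ = 3:5 ⇒ C = (1/8, 3/4)
4. P lies on line ZC with ZP:PC = 4:(-5) ⇒ P = (7/6, -4/3)
5. J is the intersection of line PQ and line EZ ⇒ J = (11/18, 11/18)
J = P + t·(Q−P) with t = 4/3, so PJ:JQ = t:(1−t) = 4/3:-1/3

PJ:JQ = -4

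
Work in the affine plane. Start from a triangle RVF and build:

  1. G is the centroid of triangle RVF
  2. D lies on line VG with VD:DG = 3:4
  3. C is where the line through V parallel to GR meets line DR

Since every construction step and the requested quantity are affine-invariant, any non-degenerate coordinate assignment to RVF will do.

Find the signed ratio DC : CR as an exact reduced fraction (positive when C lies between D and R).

DC:CR = -3/7

Assign R = (0, 0), V = (1, 0), F = (0, 1) — the answer is frame-independent, so this choice is without loss of generality.
1. G is the centroid of triangle RVF ⇒ G = (1/3, 1/3)
2. D lies on line VG with VD:DG = 3:4 ⇒ D = (5/7, 1/7)
3. C is where the line through V parallel to GR meets line DR ⇒ C = (5/4, 1/4)
C = D + t·(R−D) with t = -3/4, so DC:CR = t:(1−t) = -3/4:7/4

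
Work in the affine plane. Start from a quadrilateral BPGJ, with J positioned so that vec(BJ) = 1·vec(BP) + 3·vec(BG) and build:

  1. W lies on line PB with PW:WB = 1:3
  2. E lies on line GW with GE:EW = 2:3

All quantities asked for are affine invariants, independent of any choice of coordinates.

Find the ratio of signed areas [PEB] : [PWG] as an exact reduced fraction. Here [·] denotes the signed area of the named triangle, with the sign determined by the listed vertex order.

[PEB]:[PWG] = -12/5

Choose coordinates B = (0, 0), P = (1, 0), G = (0, 1), J = (1, 3).
1. W lies on line PB with PW:WB = 1:3 ⇒ W = (3/4, 0)
2. E lies on line GW with GE:EW = 2:3 ⇒ E = (3/10, 3/5)
2·[PEB] = 3/5, 2·[PWG] = -1/4
[PEB]:[PWG] = 3/5:-1/4 = -12/5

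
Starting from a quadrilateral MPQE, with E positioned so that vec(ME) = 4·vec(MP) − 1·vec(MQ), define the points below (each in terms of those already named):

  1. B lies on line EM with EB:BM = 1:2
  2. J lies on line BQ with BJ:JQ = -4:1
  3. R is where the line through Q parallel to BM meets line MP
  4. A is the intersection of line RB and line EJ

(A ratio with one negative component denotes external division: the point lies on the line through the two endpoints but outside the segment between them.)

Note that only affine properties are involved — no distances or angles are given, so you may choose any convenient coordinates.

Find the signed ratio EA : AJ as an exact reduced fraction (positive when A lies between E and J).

Assign M = (0, 0), P = (1, 0), Q = (0, 1), E = (4, -1) — the answer is frame-independent, so this choice is without loss of generality.
1. B lies on line EM with EB:BM = 1:2 ⇒ B = (8/3, -2/3)
2. J lies on line BQ with BJ:JQ = -4:1 ⇒ J = (-8/9, 14/9)
3. R is where the line through Q parallel to BM meets line MP ⇒ R = (4, 0)
4. A is the intersection of line RB and line EJ ⇒ A = (136/45, -22/45)
A = E + t·(J−E) with t = 1/5, so EA:AJ = t:(1−t) = 1/5:4/5

EA:AJ = 1/4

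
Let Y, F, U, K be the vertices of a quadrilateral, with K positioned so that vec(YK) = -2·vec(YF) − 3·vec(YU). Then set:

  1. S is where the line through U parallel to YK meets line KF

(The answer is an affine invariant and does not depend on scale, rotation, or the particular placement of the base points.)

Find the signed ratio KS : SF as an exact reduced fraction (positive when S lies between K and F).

Set Y = (0, 0), F = (1, 0), U = (0, 1), K = (-2, -3); any affine frame gives the same invariant.
1. S is where the line through U parallel to YK meets line KF ⇒ S = (-4, -5)
S = K + t·(F−K) with t = -2/3, so KS:SF = t:(1−t) = -2/3:5/3

KS:SF = -2/5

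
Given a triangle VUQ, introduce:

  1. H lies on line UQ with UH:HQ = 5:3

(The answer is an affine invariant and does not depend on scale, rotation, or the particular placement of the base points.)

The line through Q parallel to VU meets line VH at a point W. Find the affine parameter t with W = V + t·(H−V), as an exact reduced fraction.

t = 8/5

Work in coordinates with V = (0, 0), U = (1, 0), Q = (0, 1).
1. H lies on line UQ with UH:HQ = 5:3 ⇒ H = (3/8, 5/8)
through Q parallel to VU: direction (1, 0); meets VH at W = (3/5, 1)
W = V + t·(H−V) with t = 8/5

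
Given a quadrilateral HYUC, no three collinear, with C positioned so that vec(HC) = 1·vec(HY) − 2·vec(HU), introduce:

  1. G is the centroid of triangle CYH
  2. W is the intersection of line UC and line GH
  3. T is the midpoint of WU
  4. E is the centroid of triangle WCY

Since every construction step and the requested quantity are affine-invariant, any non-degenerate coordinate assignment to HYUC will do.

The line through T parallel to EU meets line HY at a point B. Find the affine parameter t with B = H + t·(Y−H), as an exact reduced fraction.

t = 4/11

Set H = (0, 0), Y = (1, 0), U = (0, 1), C = (1, -2); any affine frame gives the same invariant.
1. G is the centroid of triangle CYH ⇒ G = (2/3, -2/3)
2. W is the intersection of line UC and line GH ⇒ W = (1/2, -1/2)
3. T is the midpoint of WU ⇒ T = (1/4, 1/4)
4. E is the centroid of triangle WCY ⇒ E = (5/6, -5/6)
through T parallel to EU: direction (-5/6, 11/6); meets HY at B = (4/11, 0)
B = H + t·(Y−H) with t = 4/11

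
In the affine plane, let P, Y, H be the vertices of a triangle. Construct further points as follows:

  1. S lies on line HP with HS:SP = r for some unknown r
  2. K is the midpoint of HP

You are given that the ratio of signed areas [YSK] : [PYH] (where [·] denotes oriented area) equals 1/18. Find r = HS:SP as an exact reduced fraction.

r = 4/5

Set P = (0, 0), Y = (1, 0), H = (0, 1); any affine frame gives the same invariant.
1. With HS:SP = r, write λ = r/(r+1) so S = H + λ·(P−H); S is affine-linear in λ
2. K is the midpoint of HP ⇒ K = (0, 1/2)
Every point depending on S is an affine combination of S and λ-independent points, so each such coordinate is linear in λ; the λ² term in each signed area is a multiple of (P−H)×(P−H) = 0, so 2·[YSK] and 2·[PYH] are each linear in λ. Evaluating at λ=0 and λ=1:
  2·[YSK] = −λ + 1/2,   2·[PYH] = 1
So [YSK]:[PYH] = (−λ + 1/2) / (1). Setting this equal to 1/18:
  −λ + 1/2 = 1/18·(1)  ⇒  λ = 4/9
Then r = λ/(1−λ) = (4/9)/(5/9) = 4/5. Check: with r = 4/5, S = (0, 5/9) and [YSK]:[PYH] = 1/18 as required.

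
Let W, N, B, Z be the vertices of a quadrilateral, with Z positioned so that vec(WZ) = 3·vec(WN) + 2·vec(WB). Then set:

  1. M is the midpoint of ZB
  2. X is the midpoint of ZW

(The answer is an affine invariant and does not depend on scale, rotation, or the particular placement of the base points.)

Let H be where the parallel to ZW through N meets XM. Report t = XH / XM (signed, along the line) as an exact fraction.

Assign W = (0, 0), N = (1, 0), B = (0, 1), Z = (3, 2) — the answer is frame-independent, so this choice is without loss of generality.
1. M is the midpoint of ZB ⇒ M = (3/2, 3/2)
2. X is the midpoint of ZW ⇒ X = (3/2, 1)
through N parallel to ZW: direction (-3, -2); meets XM at H = (3/2, 1/3)
H = X + t·(M−X) with t = -4/3

t = -4/3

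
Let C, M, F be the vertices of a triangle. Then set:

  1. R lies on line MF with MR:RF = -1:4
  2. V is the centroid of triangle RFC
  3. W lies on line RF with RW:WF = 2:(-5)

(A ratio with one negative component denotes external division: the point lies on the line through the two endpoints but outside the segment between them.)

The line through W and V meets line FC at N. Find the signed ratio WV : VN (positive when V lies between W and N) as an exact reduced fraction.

Assign C = (0, 0), M = (1, 0), F = (0, 1) — the answer is frame-independent, so this choice is without loss of generality.
1. R lies on line MF with MR:RF = -1:4 ⇒ R = (4/3, -1/3)
2. V is the centroid of triangle RFC ⇒ V = (4/9, 2/9)
3. W lies on line RF with RW:WF = 2:(-5) ⇒ W = (20/9, -11/9)
line WV meets FC at N = (0, 7/12)
V = W + t·(N−W) with t = 4/5, so WV:VN = 4/5:1/5

WV:VN = 4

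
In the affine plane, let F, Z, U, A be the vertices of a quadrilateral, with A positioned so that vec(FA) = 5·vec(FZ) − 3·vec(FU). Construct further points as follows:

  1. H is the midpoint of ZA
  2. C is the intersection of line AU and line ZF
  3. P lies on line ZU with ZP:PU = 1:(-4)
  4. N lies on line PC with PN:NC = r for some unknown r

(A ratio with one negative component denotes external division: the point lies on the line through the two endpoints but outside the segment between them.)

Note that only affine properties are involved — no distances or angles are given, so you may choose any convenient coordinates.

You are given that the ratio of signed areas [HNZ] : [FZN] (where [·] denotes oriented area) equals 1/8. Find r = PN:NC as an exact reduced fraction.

r = 1/3

Choose coordinates F = (0, 0), Z = (1, 0), U = (0, 1), A = (5, -3).
1. H is the midpoint of ZA ⇒ H = (3, -3/2)
2. C is the intersection of line AU and line ZF ⇒ C = (5/4, 0)
3. P lies on line ZU with ZP:PU = 1:(-4) ⇒ P = (4/3, -1/3)
4. With PN:NC = r, write λ = r/(r+1) so N = P + λ·(C−P); N is affine-linear in λ
Every point depending on N is an affine combination of N and λ-independent points, so each such coordinate is linear in λ; the λ² term in each signed area is a multiple of (C−P)×(C−P) = 0, so 2·[HNZ] and 2·[FZN] are each linear in λ. Evaluating at λ=0 and λ=1:
  2·[HNZ] = 13/24·λ − 1/6,   2·[FZN] = 1/3·λ − 1/3
So [HNZ]:[FZN] = (13/24·λ − 1/6) / (1/3·λ − 1/3). Setting this equal to 1/8:
  13/24·λ − 1/6 = 1/8·(1/3·λ − 1/3)  ⇒  λ = 1/4
Then r = λ/(1−λ) = (1/4)/(3/4) = 1/3. Check: with r = 1/3, N = (21/16, -1/4) and [HNZ]:[FZN] = 1/8 as required.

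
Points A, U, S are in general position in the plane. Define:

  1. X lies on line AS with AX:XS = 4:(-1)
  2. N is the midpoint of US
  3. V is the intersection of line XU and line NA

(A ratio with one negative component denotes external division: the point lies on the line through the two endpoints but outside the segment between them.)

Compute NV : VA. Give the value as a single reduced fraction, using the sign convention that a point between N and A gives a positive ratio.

NV:VA = -1/8

Work in coordinates with A = (0, 0), U = (1, 0), S = (0, 1).
1. X lies on line AS with AX:XS = 4:(-1) ⇒ X = (0, 4/3)
2. N is the midpoint of US ⇒ N = (1/2, 1/2)
3. V is the intersection of line XU and line NA ⇒ V = (4/7, 4/7)
V = N + t·(A−N) with t = -1/7, so NV:VA = t:(1−t) = -1/7:8/7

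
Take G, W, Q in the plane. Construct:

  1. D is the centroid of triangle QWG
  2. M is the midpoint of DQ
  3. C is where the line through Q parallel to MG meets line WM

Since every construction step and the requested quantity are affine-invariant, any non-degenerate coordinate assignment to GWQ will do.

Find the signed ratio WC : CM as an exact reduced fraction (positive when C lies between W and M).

WC:CM = -5

Assign G = (0, 0), W = (1, 0), Q = (0, 1) — the answer is frame-independent, so this choice is without loss of generality.
1. D is the centroid of triangle QWG ⇒ D = (1/3, 1/3)
2. M is the midpoint of DQ ⇒ M = (1/6, 2/3)
3. C is where the line through Q parallel to MG meets line WM ⇒ C = (-1/24, 5/6)
C = W + t·(M−W) with t = 5/4, so WC:CM = t:(1−t) = 5/4:-1/4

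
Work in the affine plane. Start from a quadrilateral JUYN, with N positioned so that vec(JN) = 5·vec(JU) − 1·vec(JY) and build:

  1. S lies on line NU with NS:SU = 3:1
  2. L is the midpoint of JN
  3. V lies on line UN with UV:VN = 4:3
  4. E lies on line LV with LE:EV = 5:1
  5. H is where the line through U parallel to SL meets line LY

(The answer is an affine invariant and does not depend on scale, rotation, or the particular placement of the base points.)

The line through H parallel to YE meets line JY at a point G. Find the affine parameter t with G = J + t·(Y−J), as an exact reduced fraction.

t = 25/53

Choose coordinates J = (0, 0), U = (1, 0), Y = (0, 1), N = (5, -1).
1. S lies on line NU with NS:SU = 3:1 ⇒ S = (2, -1/4)
2. L is the midpoint of JN ⇒ L = (5/2, -1/2)
3. V lies on line UN with UV:VN = 4:3 ⇒ V = (23/7, -4/7)
4. E lies on line LV with LE:EV = 5:1 ⇒ E = (265/84, -47/84)
5. H is where the line through U parallel to SL meets line LY ⇒ H = (5, -2)
through H parallel to YE: direction (265/84, -131/84); meets JY at G = (0, 25/53)
G = J + t·(Y−J) with t = 25/53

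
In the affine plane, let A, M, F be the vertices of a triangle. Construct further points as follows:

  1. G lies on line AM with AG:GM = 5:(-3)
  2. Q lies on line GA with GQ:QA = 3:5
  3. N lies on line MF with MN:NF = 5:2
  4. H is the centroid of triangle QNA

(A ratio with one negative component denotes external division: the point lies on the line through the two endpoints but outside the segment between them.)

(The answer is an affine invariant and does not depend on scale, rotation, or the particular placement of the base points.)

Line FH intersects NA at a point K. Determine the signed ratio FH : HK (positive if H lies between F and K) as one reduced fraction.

FH:HK = -221/125

Choose coordinates A = (0, 0), M = (1, 0), F = (0, 1).
1. G lies on line AM with AG:GM = 5:(-3) ⇒ G = (5/2, 0)
2. Q lies on line GA with GQ:QA = 3:5 ⇒ Q = (25/16, 0)
3. N lies on line MF with MN:NF = 5:2 ⇒ N = (2/7, 5/7)
4. H is the centroid of triangle QNA ⇒ H = (69/112, 5/21)
line FH meets NA at K = (414/1547, 1035/1547)
H = F + t·(K−F) with t = 221/96, so FH:HK = 221/96:-125/96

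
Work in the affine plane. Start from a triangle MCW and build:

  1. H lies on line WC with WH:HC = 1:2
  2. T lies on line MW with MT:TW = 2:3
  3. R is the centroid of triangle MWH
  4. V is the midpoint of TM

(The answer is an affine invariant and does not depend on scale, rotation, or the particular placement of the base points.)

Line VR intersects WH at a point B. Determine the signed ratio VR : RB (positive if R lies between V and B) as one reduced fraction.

Assign M = (0, 0), C = (1, 0), W = (0, 1) — the answer is frame-independent, so this choice is without loss of generality.
1. H lies on line WC with WH:HC = 1:2 ⇒ H = (1/3, 2/3)
2. T lies on line MW with MT:TW = 2:3 ⇒ T = (0, 2/5)
3. R is the centroid of triangle MWH ⇒ R = (1/9, 5/9)
4. V is the midpoint of TM ⇒ V = (0, 1/5)
line VR meets WH at B = (4/21, 17/21)
R = V + t·(B−V) with t = 7/12, so VR:RB = 7/12:5/12

VR:RB = 7/5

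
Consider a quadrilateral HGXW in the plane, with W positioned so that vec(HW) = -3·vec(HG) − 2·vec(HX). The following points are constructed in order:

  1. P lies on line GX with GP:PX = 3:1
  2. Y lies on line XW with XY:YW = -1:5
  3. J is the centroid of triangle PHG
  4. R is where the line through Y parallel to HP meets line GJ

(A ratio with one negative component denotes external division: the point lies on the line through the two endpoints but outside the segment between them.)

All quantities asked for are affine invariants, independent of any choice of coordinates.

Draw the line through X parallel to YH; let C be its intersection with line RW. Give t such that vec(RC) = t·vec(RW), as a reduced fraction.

Choose coordinates H = (0, 0), G = (1, 0), X = (0, 1), W = (-3, -2).
1. P lies on line GX with GP:PX = 3:1 ⇒ P = (1/4, 3/4)
2. Y lies on line XW with XY:YW = -1:5 ⇒ Y = (3/4, 7/4)
3. J is the centroid of triangle PHG ⇒ J = (5/12, 1/4)
4. R is where the line through Y parallel to HP meets line GJ ⇒ R = (13/48, 5/16)
through X parallel to YH: direction (-3/4, -7/4); meets RW at C = (-207/383, -100/383)
C = R + t·(W−R) with t = 95/383

t = 95/383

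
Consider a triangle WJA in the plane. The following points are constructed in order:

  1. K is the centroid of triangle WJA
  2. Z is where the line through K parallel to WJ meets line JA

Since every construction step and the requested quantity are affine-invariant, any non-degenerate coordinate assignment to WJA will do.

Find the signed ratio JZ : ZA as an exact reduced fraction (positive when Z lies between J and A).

JZ:ZA = 1/2

Assign W = (0, 0), J = (1, 0), A = (0, 1) — the answer is frame-independent, so this choice is without loss of generality.
1. K is the centroid of triangle WJA ⇒ K = (1/3, 1/3)
2. Z is where the line through K parallel to WJ meets line JA ⇒ Z = (2/3, 1/3)
Z = J + t·(A−J) with t = 1/3, so JZ:ZA = t:(1−t) = 1/3:2/3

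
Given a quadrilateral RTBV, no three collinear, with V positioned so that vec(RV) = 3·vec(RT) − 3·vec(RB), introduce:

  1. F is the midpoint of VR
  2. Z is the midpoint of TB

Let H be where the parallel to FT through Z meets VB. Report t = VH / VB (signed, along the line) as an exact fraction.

t = 4/5

Work in coordinates with R = (0, 0), T = (1, 0), B = (0, 1), V = (3, -3).
1. F is the midpoint of VR ⇒ F = (3/2, -3/2)
2. Z is the midpoint of TB ⇒ Z = (1/2, 1/2)
through Z parallel to FT: direction (-1/2, 3/2); meets VB at H = (3/5, 1/5)
H = V + t·(B−V) with t = 4/5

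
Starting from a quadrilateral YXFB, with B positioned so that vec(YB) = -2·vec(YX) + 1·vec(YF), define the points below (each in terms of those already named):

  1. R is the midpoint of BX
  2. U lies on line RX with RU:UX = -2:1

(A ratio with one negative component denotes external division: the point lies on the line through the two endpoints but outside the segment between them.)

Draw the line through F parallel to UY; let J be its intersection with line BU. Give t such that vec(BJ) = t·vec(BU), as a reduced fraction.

Choose coordinates Y = (0, 0), X = (1, 0), F = (0, 1), B = (-2, 1).
1. R is the midpoint of BX ⇒ R = (-1/2, 1/2)
2. U lies on line RX with RU:UX = -2:1 ⇒ U = (5/2, -1/2)
through F parallel to UY: direction (-5/2, 1/2); meets BU at J = (-5, 2)
J = B + t·(U−B) with t = -2/3

t = -2/3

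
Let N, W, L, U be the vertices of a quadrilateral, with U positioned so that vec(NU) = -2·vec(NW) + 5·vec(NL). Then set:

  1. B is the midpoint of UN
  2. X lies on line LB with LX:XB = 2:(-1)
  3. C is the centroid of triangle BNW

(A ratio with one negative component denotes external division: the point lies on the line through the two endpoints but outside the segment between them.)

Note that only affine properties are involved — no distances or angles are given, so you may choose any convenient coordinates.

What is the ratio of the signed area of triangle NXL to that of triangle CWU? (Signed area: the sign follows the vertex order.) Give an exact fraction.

[NXL]:[CWU] = -4/5

Assign N = (0, 0), W = (1, 0), L = (0, 1), U = (-2, 5) — the answer is frame-independent, so this choice is without loss of generality.
1. B is the midpoint of UN ⇒ B = (-1, 5/2)
2. X lies on line LB with LX:XB = 2:(-1) ⇒ X = (-2, 4)
3. C is the centroid of triangle BNW ⇒ C = (0, 5/6)
2·[NXL] = -2, 2·[CWU] = 5/2
[NXL]:[CWU] = -2:5/2 = -4/5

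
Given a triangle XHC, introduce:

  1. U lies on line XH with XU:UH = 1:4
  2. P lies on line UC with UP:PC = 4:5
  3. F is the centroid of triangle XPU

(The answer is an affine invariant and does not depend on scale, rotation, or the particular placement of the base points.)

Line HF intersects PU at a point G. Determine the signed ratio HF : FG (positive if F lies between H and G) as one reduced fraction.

Work in coordinates with X = (0, 0), H = (1, 0), C = (0, 1).
1. U lies on line XH with XU:UH = 1:4 ⇒ U = (1/5, 0)
2. P lies on line UC with UP:PC = 4:5 ⇒ P = (1/9, 4/9)
3. F is the centroid of triangle XPU ⇒ F = (14/135, 4/27)
line HF meets PU at G = (101/585, 16/117)
F = H + t·(G−H) with t = 13/12, so HF:FG = 13/12:-1/12

HF:FG = -13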